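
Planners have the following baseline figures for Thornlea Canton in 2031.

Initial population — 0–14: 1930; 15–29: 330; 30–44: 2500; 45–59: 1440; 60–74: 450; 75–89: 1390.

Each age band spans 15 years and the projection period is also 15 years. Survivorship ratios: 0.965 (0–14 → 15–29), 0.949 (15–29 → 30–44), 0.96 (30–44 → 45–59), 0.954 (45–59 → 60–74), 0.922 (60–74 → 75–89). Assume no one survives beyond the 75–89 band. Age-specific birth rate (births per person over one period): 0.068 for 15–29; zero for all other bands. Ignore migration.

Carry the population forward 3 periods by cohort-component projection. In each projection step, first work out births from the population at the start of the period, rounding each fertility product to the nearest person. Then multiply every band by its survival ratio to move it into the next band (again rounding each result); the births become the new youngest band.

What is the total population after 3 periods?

After projecting period 1:
Births: 330 × 0.068 = 22
15–29: 1930 × 0.965 = 1862
30–44: 330 × 0.949 = 313
45–59: 2500 × 0.96 = 2400
60–74: 1440 × 0.954 = 1374
75–89: 450 × 0.922 = 415
Giving 22 / 1862 / 313 / 2400 / 1374 / 415.
After projecting period 2:
Births: 1862 × 0.068 = 127
15–29: 22 × 0.965 = 21
30–44: 1862 × 0.949 = 1767
45–59: 313 × 0.96 = 300
60–74: 2400 × 0.954 = 2290
75–89: 1374 × 0.922 = 1267
Giving 127 / 21 / 1767 / 300 / 2290 / 1267.
After projecting period 3:
Births: 21 × 0.068 = 1
15–29: 127 × 0.965 = 123
30–44: 21 × 0.949 = 20
45–59: 1767 × 0.96 = 1696
60–74: 300 × 0.954 = 286
75–89: 2290 × 0.922 = 2111
Giving 1 / 123 / 20 / 1696 / 286 / 2111.
Total after period 3: 1 + 123 + 20 + 1696 + 286 + 2111 = 4237

4237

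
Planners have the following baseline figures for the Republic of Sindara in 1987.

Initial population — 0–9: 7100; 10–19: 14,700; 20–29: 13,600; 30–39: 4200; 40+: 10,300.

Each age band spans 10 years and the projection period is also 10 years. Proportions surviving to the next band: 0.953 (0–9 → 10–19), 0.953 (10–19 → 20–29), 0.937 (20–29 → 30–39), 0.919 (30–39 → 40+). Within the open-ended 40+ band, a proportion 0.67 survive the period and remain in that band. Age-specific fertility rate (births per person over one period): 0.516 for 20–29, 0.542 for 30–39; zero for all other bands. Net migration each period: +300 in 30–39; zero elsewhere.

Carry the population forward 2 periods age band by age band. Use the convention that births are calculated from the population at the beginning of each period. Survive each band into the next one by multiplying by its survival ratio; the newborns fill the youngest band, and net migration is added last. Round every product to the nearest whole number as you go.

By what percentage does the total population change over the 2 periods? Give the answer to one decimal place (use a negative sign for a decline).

24.7

Period 1.
Births: 13600 * 0.516 = 7018 ; 4200 * 0.542 = 2276 → 9294
10–19: 7100 * 0.953 = 6766
20–29: 14700 * 0.953 = 14009
30–39: 13600 * 0.937 = 12743
40+: 4200 * 0.919 + 10300 * 0.67 = 3860 + 6901 = 10761
Net migration: 30–39 + 300 → 13043
End of period: [9294, 6766, 14009, 13043, 10761]
Period 2.
Births: 14009 * 0.516 = 7229 ; 13043 * 0.542 = 7069 → 14298
10–19: 9294 * 0.953 = 8857
20–29: 6766 * 0.953 = 6448
30–39: 14009 * 0.937 = 13126
40+: 13043 * 0.919 + 10761 * 0.67 = 11987 + 7210 = 19197
Net migration: 30–39 + 300 → 13426
End of period: [14298, 8857, 6448, 13426, 19197]
Total: 49900 → 62226; change = 12326; percentage change = 24.7%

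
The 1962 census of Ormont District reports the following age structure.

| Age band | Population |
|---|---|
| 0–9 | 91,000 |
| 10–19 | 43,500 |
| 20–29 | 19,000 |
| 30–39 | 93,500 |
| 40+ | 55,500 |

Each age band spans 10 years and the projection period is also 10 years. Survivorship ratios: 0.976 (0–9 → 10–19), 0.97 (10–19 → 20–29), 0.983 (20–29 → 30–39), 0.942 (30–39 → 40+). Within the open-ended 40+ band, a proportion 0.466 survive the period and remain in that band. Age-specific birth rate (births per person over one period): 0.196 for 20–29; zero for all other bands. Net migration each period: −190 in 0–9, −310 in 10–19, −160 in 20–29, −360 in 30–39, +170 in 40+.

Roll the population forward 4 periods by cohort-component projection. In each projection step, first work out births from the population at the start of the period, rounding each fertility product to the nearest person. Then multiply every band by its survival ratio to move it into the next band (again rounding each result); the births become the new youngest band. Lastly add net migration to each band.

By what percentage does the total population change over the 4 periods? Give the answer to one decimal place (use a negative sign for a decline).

Let group 1 be 0–9 through group 5 = 40+.
After projecting period 1:
Births: 19000 × 0.196 = 3724
Group 2: 91000 × 0.976 = 88816
Group 3: 43500 × 0.97 = 42195
Group 4: 19000 × 0.983 = 18677
Group 5: 93500 × 0.942 + 55500 × 0.466 = 88077 + 25863 = 113940
Net migration: Group 1 − 190 → 3534; Group 2 − 310 → 88506; Group 3 − 160 → 42035; Group 4 − 360 → 18317; Group 5 + 170 → 114110
Giving 3534 / 88506 / 42035 / 18317 / 114110.
After projecting period 2:
Births: 42035 × 0.196 = 8239
Group 2: 3534 × 0.976 = 3449
Group 3: 88506 × 0.97 = 85851
Group 4: 42035 × 0.983 = 41320
Group 5: 18317 × 0.942 + 114110 × 0.466 = 17255 + 53175 = 70430
Net migration: Group 1 − 190 → 8049; Group 2 − 310 → 3139; Group 3 − 160 → 85691; Group 4 − 360 → 40960; Group 5 + 170 → 70600
Giving 8049 / 3139 / 85691 / 40960 / 70600.
After projecting period 3:
Births: 85691 × 0.196 = 16795
Group 2: 8049 × 0.976 = 7856
Group 3: 3139 × 0.97 = 3045
Group 4: 85691 × 0.983 = 84234
Group 5: 40960 × 0.942 + 70600 × 0.466 = 38584 + 32900 = 71484
Net migration: Group 1 − 190 → 16605; Group 2 − 310 → 7546; Group 3 − 160 → 2885; Group 4 − 360 → 83874; Group 5 + 170 → 71654
Giving 16605 / 7546 / 2885 / 83874 / 71654.
After projecting period 4:
Births: 2885 × 0.196 = 565
Group 2: 16605 × 0.976 = 16206
Group 3: 7546 × 0.97 = 7320
Group 4: 2885 × 0.983 = 2836
Group 5: 83874 × 0.942 + 71654 × 0.466 = 79009 + 33391 = 112400
Net migration: Group 1 − 190 → 375; Group 2 − 310 → 15896; Group 3 − 160 → 7160; Group 4 − 360 → 2476; Group 5 + 170 → 112570
Giving 375 / 15896 / 7160 / 2476 / 112570.
Total: 302500 → 138477; change = -164023; percentage change = -54.2%

-54.2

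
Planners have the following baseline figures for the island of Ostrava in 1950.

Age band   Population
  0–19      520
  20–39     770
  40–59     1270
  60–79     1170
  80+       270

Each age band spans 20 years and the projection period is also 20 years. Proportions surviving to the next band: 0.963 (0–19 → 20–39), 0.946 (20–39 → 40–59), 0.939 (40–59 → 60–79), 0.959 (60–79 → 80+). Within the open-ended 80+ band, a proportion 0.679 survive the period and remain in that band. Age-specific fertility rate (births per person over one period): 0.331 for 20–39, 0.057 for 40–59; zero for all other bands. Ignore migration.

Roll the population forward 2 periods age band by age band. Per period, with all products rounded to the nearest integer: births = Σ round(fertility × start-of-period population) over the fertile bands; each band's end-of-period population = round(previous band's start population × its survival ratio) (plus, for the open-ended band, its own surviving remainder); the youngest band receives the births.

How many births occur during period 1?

327

Let band 1 be 0–19 through band 5 = 80+.
— Period 1 —
Births: 770 * 0.331 = 255 ; 1270 * 0.057 = 72 ⇒ total 327
Band 2: 520 * 0.963 = 501
Band 3: 770 * 0.946 = 728
Band 4: 1270 * 0.939 = 1193
Band 5: 1170 * 0.959 + 270 * 0.679 = 1122 + 183 = 1305
Population now: 0–19=327, 20–39=501, 40–59=728, 60–79=1193, 80+=1305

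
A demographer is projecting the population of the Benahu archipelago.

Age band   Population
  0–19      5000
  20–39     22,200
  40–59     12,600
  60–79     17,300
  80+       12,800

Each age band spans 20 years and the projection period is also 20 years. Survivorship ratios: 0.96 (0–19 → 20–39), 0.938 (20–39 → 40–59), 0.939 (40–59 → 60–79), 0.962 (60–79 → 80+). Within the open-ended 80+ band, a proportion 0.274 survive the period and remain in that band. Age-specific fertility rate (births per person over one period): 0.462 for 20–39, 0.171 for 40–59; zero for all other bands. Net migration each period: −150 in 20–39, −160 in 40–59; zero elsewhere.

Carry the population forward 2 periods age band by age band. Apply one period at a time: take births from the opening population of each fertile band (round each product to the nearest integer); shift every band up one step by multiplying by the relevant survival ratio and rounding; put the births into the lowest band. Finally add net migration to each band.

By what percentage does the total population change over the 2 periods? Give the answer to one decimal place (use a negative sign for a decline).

Call the bands 1 to 5, youngest first.
— Period 1 —
Births: 22200 × 0.462 = 10256 ; 12600 × 0.171 = 2155 → 12411
Band 2: 5000 × 0.96 = 4800
Band 3: 22200 × 0.938 = 20824
Band 4: 12600 × 0.939 = 11831
Band 5: 17300 × 0.962 + 12800 × 0.274 = 16643 + 3507 = 20150
Net migration: Band 2 − 150 → 4650; Band 3 − 160 → 20664
→ [12411, 4650, 20664, 11831, 20150]
— Period 2 —
Births: 4650 × 0.462 = 2148 ; 20664 × 0.171 = 3534 → 5682
Band 2: 12411 × 0.96 = 11915
Band 3: 4650 × 0.938 = 4362
Band 4: 20664 × 0.939 = 19403
Band 5: 11831 × 0.962 + 20150 × 0.274 = 11381 + 5521 = 16902
Net migration: Band 2 − 150 → 11765; Band 3 − 160 → 4202
→ [5682, 11765, 4202, 19403, 16902]
Total: 69900 → 57954; change = -11946; percentage change = -17.1%

-17.1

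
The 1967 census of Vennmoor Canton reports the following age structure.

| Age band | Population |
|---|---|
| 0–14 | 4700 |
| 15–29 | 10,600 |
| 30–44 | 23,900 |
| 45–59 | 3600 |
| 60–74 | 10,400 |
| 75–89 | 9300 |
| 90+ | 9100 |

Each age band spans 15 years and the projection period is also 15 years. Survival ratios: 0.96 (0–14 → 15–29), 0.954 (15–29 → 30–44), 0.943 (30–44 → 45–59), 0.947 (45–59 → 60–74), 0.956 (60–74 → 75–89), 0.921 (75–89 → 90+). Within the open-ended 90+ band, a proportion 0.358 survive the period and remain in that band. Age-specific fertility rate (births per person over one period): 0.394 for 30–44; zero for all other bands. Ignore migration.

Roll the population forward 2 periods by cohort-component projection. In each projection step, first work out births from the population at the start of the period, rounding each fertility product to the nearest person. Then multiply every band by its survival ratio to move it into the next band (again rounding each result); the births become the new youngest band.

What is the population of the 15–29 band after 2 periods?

Numbering the bands 1..7 from youngest to oldest:
— Period 1 —
Births: 23900 × 0.394 = 9417
Band 2: 4700 × 0.96 = 4512
Band 3: 10600 × 0.954 = 10112
Band 4: 23900 × 0.943 = 22538
Band 5: 3600 × 0.947 = 3409
Band 6: 10400 × 0.956 = 9942
Band 7: 9300 × 0.921 + 9100 × 0.358 = 8565 + 3258 = 11823
End of period: [9417, 4512, 10112, 22538, 3409, 9942, 11823]
— Period 2 —
Births: 10112 × 0.394 = 3984
Band 2: 9417 × 0.96 = 9040
Band 3: 4512 × 0.954 = 4304
Band 4: 10112 × 0.943 = 9536
Band 5: 22538 × 0.947 = 21343
Band 6: 3409 × 0.956 = 3259
Band 7: 9942 × 0.921 + 11823 × 0.358 = 9157 + 4233 = 13390
End of period: [3984, 9040, 4304, 9536, 21343, 3259, 13390]

9040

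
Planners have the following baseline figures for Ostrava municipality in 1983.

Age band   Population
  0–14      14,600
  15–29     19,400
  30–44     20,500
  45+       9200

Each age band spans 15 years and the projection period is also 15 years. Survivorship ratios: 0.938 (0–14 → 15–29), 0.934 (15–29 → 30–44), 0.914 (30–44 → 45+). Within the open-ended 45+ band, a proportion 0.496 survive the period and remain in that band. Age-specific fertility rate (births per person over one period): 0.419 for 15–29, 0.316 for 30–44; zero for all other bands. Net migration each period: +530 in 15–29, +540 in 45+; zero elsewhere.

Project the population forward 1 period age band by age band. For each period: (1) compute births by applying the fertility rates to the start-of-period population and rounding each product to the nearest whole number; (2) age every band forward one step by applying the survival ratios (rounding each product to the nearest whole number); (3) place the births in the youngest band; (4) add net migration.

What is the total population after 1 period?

70792

— Period 1 —
Births: 19400 × 0.419 = 8129 ; 20500 × 0.316 = 6478 → 14607
15–29: 14600 × 0.938 = 13695
30–44: 19400 × 0.934 = 18120
45+: 20500 × 0.914 + 9200 × 0.496 = 18737 + 4563 = 23300
Net migration: 15–29 + 530 → 14225; 45+ + 540 → 23840
Population now: 0–14=14607, 15–29=14225, 30–44=18120, 45+=23840
Total after period 1: 14607 + 14225 + 18120 + 23840 = 70792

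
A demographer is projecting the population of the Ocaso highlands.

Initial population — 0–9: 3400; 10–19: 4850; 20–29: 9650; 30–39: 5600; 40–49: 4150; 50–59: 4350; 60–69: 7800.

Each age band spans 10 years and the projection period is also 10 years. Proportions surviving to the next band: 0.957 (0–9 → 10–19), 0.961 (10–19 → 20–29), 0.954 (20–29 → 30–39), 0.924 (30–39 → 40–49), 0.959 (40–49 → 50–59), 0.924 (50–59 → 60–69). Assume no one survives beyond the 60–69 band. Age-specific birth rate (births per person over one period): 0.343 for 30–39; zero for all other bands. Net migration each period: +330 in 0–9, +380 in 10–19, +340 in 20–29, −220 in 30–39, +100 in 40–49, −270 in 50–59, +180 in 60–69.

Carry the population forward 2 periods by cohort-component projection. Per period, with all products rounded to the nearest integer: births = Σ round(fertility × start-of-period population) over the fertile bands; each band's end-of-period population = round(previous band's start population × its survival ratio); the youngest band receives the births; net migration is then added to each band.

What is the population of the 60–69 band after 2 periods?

3608

[period 1]
Births: 5600 × 0.343 = 1921
10–19: 3400 × 0.957 = 3254
20–29: 4850 × 0.961 = 4661
30–39: 9650 × 0.954 = 9206
40–49: 5600 × 0.924 = 5174
50–59: 4150 × 0.959 = 3980
60–69: 4350 × 0.924 = 4019
Net migration: 0–9 + 330 → 2251; 10–19 + 380 → 3634; 20–29 + 340 → 5001; 30–39 − 220 → 8986; 40–49 + 100 → 5274; 50–59 − 270 → 3710; 60–69 + 180 → 4199
→ [2251, 3634, 5001, 8986, 5274, 3710, 4199]
[period 2]
Births: 8986 × 0.343 = 3082
10–19: 2251 × 0.957 = 2154
20–29: 3634 × 0.961 = 3492
30–39: 5001 × 0.954 = 4771
40–49: 8986 × 0.924 = 8303
50–59: 5274 × 0.959 = 5058
60–69: 3710 × 0.924 = 3428
Net migration: 0–9 + 330 → 3412; 10–19 + 380 → 2534; 20–29 + 340 → 3832; 30–39 − 220 → 4551; 40–49 + 100 → 8403; 50–59 − 270 → 4788; 60–69 + 180 → 3608
→ [3412, 2534, 3832, 4551, 8403, 4788, 3608]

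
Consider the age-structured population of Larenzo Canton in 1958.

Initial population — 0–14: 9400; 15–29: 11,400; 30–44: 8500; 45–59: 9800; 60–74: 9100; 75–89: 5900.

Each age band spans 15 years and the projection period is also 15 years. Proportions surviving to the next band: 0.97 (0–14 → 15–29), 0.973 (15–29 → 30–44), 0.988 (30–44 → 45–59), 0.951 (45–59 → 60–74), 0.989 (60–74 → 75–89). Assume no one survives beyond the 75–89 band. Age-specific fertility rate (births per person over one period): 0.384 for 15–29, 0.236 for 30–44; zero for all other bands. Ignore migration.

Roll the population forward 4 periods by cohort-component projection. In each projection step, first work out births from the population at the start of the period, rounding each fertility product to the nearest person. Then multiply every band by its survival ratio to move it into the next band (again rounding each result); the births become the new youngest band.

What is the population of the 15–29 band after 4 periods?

Call the bands 1 to 6, youngest first.
— Period 1 —
Births: 11400 * 0.384 = 4378  |  8500 * 0.236 = 2006 — total 6384
Band 2: 9400 * 0.97 = 9118
Band 3: 11400 * 0.973 = 11092
Band 4: 8500 * 0.988 = 8398
Band 5: 9800 * 0.951 = 9320
Band 6: 9100 * 0.989 = 9000
→ [6384, 9118, 11092, 8398, 9320, 9000]
— Period 2 —
Births: 9118 * 0.384 = 3501  |  11092 * 0.236 = 2618 — total 6119
Band 2: 6384 * 0.97 = 6192
Band 3: 9118 * 0.973 = 8872
Band 4: 11092 * 0.988 = 10959
Band 5: 8398 * 0.951 = 7986
Band 6: 9320 * 0.989 = 9217
→ [6119, 6192, 8872, 10959, 7986, 9217]
— Period 3 —
Births: 6192 * 0.384 = 2378  |  8872 * 0.236 = 2094 — total 4472
Band 2: 6119 * 0.97 = 5935
Band 3: 6192 * 0.973 = 6025
Band 4: 8872 * 0.988 = 8766
Band 5: 10959 * 0.951 = 10422
Band 6: 7986 * 0.989 = 7898
→ [4472, 5935, 6025, 8766, 10422, 7898]
— Period 4 —
Births: 5935 * 0.384 = 2279  |  6025 * 0.236 = 1422 — total 3701
Band 2: 4472 * 0.97 = 4338
Band 3: 5935 * 0.973 = 5775
Band 4: 6025 * 0.988 = 5953
Band 5: 8766 * 0.951 = 8336
Band 6: 10422 * 0.989 = 10307
→ [3701, 4338, 5775, 5953, 8336, 10307]

4338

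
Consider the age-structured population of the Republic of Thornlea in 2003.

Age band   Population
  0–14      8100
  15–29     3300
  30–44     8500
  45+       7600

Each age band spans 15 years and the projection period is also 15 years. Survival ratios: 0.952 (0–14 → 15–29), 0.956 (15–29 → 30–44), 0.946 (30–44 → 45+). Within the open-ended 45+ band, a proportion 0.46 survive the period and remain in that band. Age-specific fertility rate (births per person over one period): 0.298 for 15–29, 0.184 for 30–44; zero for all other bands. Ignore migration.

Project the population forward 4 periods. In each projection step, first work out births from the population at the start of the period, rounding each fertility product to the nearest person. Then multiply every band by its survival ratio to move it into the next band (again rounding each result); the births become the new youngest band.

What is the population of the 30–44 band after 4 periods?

(Groups numbered youngest = 1 to oldest = 4.)
— Period 1 —
Births: 3300 × 0.298 = 983  |  8500 × 0.184 = 1564 → total 2547
Group 2: 8100 × 0.952 = 7711
Group 3: 3300 × 0.956 = 3155
Group 4: 8500 × 0.946 + 7600 × 0.46 = 8041 + 3496 = 11537
End of period: [2547, 7711, 3155, 11537]
— Period 2 —
Births: 7711 × 0.298 = 2298  |  3155 × 0.184 = 581 → total 2879
Group 2: 2547 × 0.952 = 2425
Group 3: 7711 × 0.956 = 7372
Group 4: 3155 × 0.946 + 11537 × 0.46 = 2985 + 5307 = 8292
End of period: [2879, 2425, 7372, 8292]
— Period 3 —
Births: 2425 × 0.298 = 723  |  7372 × 0.184 = 1356 → total 2079
Group 2: 2879 × 0.952 = 2741
Group 3: 2425 × 0.956 = 2318
Group 4: 7372 × 0.946 + 8292 × 0.46 = 6974 + 3814 = 10788
End of period: [2079, 2741, 2318, 10788]
— Period 4 —
Births: 2741 × 0.298 = 817  |  2318 × 0.184 = 427 → total 1244
Group 2: 2079 × 0.952 = 1979
Group 3: 2741 × 0.956 = 2620
Group 4: 2318 × 0.946 + 10788 × 0.46 = 2193 + 4962 = 7155
End of period: [1244, 1979, 2620, 7155]

2620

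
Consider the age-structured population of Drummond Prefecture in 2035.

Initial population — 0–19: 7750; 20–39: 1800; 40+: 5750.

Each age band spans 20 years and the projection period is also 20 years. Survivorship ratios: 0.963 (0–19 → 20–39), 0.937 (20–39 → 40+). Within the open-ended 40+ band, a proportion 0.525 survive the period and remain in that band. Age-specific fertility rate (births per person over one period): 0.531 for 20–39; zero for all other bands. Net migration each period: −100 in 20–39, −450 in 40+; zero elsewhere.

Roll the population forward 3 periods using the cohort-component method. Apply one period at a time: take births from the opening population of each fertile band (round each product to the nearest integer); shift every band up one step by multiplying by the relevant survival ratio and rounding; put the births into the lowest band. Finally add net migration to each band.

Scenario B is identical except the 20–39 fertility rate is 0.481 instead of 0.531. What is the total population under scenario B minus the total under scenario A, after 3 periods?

-518

(Groups numbered youngest = 1 to oldest = 3.)
— Period 1 —
Births: 1800 × 0.531 = 956
Group 2: 7750 × 0.963 = 7463
Group 3: 1800 × 0.937 + 5750 × 0.525 = 1687 + 3019 = 4706
Net migration: Group 2 − 100 → 7363; Group 3 − 450 → 4256
Giving 956 / 7363 / 4256.
— Period 2 —
Births: 7363 × 0.531 = 3910
Group 2: 956 × 0.963 = 921
Group 3: 7363 × 0.937 + 4256 × 0.525 = 6899 + 2234 = 9133
Net migration: Group 2 − 100 → 821; Group 3 − 450 → 8683
Giving 3910 / 821 / 8683.
— Period 3 —
Births: 821 × 0.531 = 436
Group 2: 3910 × 0.963 = 3765
Group 3: 821 × 0.937 + 8683 × 0.525 = 769 + 4559 = 5328
Net migration: Group 2 − 100 → 3665; Group 3 − 450 → 4878
Giving 436 / 3665 / 4878.
Scenario A total after 3 periods: 8979
Scenario B projection —
— Period 1 —
Births: 1800 × 0.481 = 866
Group 2: 7750 × 0.963 = 7463
Group 3: 1800 × 0.937 + 5750 × 0.525 = 1687 + 3019 = 4706
Net migration: Group 2 − 100 → 7363; Group 3 − 450 → 4256
Giving 866 / 7363 / 4256.
— Period 2 —
Births: 7363 × 0.481 = 3542
Group 2: 866 × 0.963 = 834
Group 3: 7363 × 0.937 + 4256 × 0.525 = 6899 + 2234 = 9133
Net migration: Group 2 − 100 → 734; Group 3 − 450 → 8683
Giving 3542 / 734 / 8683.
— Period 3 —
Births: 734 × 0.481 = 353
Group 2: 3542 × 0.963 = 3411
Group 3: 734 × 0.937 + 8683 × 0.525 = 688 + 4559 = 5247
Net migration: Group 2 − 100 → 3311; Group 3 − 450 → 4797
Giving 353 / 3311 / 4797.
Scenario B total after 3 periods: 8461
Difference B − A = 8461 − 8979 = -518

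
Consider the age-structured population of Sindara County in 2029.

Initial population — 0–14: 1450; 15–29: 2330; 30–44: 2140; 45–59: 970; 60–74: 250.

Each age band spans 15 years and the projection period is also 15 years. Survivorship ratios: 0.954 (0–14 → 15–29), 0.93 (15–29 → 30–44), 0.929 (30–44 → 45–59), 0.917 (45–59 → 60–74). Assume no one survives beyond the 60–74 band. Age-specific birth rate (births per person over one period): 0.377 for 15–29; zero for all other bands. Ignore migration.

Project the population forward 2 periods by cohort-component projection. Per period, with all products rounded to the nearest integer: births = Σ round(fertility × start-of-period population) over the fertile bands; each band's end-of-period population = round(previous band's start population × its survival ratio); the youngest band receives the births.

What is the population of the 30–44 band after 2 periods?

Period 1.
Births: 2330 × 0.377 = 878
15–29: 1450 × 0.954 = 1383
30–44: 2330 × 0.93 = 2167
45–59: 2140 × 0.929 = 1988
60–74: 970 × 0.917 = 889
→ [878, 1383, 2167, 1988, 889]
Period 2.
Births: 1383 × 0.377 = 521
15–29: 878 × 0.954 = 838
30–44: 1383 × 0.93 = 1286
45–59: 2167 × 0.929 = 2013
60–74: 1988 × 0.917 = 1823
→ [521, 838, 1286, 2013, 1823]

1286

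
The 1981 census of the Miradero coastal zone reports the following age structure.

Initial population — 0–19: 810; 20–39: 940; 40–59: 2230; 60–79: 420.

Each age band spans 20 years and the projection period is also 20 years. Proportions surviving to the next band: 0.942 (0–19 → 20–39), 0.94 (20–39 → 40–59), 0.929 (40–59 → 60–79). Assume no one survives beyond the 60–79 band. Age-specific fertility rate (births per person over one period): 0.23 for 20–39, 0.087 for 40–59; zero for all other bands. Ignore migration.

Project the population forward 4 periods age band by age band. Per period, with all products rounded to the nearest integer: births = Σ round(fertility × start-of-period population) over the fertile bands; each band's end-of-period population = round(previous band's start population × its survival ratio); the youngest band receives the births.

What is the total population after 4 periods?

Numbering the groups 1..4 from youngest to oldest:
Period 1:
Births: 940 * 0.23 = 216  |  2230 * 0.087 = 194 ⇒ total 410
Group 2: 810 * 0.942 = 763
Group 3: 940 * 0.94 = 884
Group 4: 2230 * 0.929 = 2072
End of period: [410, 763, 884, 2072]
Period 2:
Births: 763 * 0.23 = 175  |  884 * 0.087 = 77 ⇒ total 252
Group 2: 410 * 0.942 = 386
Group 3: 763 * 0.94 = 717
Group 4: 884 * 0.929 = 821
End of period: [252, 386, 717, 821]
Period 3:
Births: 386 * 0.23 = 89  |  717 * 0.087 = 62 ⇒ total 151
Group 2: 252 * 0.942 = 237
Group 3: 386 * 0.94 = 363
Group 4: 717 * 0.929 = 666
End of period: [151, 237, 363, 666]
Period 4:
Births: 237 * 0.23 = 55  |  363 * 0.087 = 32 ⇒ total 87
Group 2: 151 * 0.942 = 142
Group 3: 237 * 0.94 = 223
Group 4: 363 * 0.929 = 337
End of period: [87, 142, 223, 337]
Total after period 4: 87 + 142 + 223 + 337 = 789

789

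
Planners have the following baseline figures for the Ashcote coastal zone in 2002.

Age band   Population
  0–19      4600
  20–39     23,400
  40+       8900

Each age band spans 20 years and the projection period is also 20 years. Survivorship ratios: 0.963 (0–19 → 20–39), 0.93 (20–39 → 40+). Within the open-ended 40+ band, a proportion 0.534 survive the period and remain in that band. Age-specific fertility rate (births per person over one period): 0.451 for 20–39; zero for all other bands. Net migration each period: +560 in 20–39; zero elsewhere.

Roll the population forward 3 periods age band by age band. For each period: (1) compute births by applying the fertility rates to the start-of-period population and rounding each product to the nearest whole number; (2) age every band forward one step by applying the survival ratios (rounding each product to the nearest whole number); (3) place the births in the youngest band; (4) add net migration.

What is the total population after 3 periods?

Period 1:
Births: 23400 * 0.451 = 10553
20–39: 4600 * 0.963 = 4430
40+: 23400 * 0.93 + 8900 * 0.534 = 21762 + 4753 = 26515
Net migration: 20–39 + 560 → 4990
Giving 10553 / 4990 / 26515.
Period 2:
Births: 4990 * 0.451 = 2250
20–39: 10553 * 0.963 = 10163
40+: 4990 * 0.93 + 26515 * 0.534 = 4641 + 14159 = 18800
Net migration: 20–39 + 560 → 10723
Giving 2250 / 10723 / 18800.
Period 3:
Births: 10723 * 0.451 = 4836
20–39: 2250 * 0.963 = 2167
40+: 10723 * 0.93 + 18800 * 0.534 = 9972 + 10039 = 20011
Net migration: 20–39 + 560 → 2727
Giving 4836 / 2727 / 20011.
Total after period 3: 4836 + 2727 + 20011 = 27574

27574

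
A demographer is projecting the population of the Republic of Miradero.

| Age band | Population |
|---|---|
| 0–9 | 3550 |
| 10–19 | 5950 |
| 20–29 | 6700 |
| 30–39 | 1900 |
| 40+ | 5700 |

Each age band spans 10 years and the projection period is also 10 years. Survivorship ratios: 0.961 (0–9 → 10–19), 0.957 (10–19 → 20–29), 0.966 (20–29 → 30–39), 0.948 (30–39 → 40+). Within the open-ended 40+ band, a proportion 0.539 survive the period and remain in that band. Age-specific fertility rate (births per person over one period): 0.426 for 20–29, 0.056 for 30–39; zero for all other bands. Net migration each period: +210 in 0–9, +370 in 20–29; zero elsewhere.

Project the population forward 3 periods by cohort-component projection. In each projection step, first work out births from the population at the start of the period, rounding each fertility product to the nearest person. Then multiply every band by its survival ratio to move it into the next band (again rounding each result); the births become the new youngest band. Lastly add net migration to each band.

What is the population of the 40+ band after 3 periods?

10276

After projecting period 1:
Births: 6700 * 0.426 = 2854, 1900 * 0.056 = 106 — total 2960
10–19: 3550 * 0.961 = 3412
20–29: 5950 * 0.957 = 5694
30–39: 6700 * 0.966 = 6472
40+: 1900 * 0.948 + 5700 * 0.539 = 1801 + 3072 = 4873
Net migration: 0–9 + 210 → 3170; 20–29 + 370 → 6064
End of period: [3170, 3412, 6064, 6472, 4873]
After projecting period 2:
Births: 6064 * 0.426 = 2583, 6472 * 0.056 = 362 — total 2945
10–19: 3170 * 0.961 = 3046
20–29: 3412 * 0.957 = 3265
30–39: 6064 * 0.966 = 5858
40+: 6472 * 0.948 + 4873 * 0.539 = 6135 + 2627 = 8762
Net migration: 0–9 + 210 → 3155; 20–29 + 370 → 3635
End of period: [3155, 3046, 3635, 5858, 8762]
After projecting period 3:
Births: 3635 * 0.426 = 1549, 5858 * 0.056 = 328 — total 1877
10–19: 3155 * 0.961 = 3032
20–29: 3046 * 0.957 = 2915
30–39: 3635 * 0.966 = 3511
40+: 5858 * 0.948 + 8762 * 0.539 = 5553 + 4723 = 10276
Net migration: 0–9 + 210 → 2087; 20–29 + 370 → 3285
End of period: [2087, 3032, 3285, 3511, 10276]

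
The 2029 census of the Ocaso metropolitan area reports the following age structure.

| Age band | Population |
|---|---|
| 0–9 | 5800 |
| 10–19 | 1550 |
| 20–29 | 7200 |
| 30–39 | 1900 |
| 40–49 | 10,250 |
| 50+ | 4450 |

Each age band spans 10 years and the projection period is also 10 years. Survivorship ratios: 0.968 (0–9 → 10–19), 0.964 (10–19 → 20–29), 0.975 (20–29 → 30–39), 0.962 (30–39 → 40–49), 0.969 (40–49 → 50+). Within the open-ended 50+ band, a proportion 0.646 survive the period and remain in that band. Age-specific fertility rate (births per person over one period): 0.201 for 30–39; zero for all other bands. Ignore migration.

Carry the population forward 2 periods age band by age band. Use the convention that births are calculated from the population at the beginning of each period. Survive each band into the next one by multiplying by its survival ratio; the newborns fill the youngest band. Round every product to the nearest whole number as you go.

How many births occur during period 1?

382

Let band 1 be 0–9 through band 6 = 50+.
— Period 1 —
Births: 1900 * 0.201 = 382
Band 2: 5800 * 0.968 = 5614
Band 3: 1550 * 0.964 = 1494
Band 4: 7200 * 0.975 = 7020
Band 5: 1900 * 0.962 = 1828
Band 6: 10250 * 0.969 + 4450 * 0.646 = 9932 + 2875 = 12807
→ [382, 5614, 1494, 7020, 1828, 12807]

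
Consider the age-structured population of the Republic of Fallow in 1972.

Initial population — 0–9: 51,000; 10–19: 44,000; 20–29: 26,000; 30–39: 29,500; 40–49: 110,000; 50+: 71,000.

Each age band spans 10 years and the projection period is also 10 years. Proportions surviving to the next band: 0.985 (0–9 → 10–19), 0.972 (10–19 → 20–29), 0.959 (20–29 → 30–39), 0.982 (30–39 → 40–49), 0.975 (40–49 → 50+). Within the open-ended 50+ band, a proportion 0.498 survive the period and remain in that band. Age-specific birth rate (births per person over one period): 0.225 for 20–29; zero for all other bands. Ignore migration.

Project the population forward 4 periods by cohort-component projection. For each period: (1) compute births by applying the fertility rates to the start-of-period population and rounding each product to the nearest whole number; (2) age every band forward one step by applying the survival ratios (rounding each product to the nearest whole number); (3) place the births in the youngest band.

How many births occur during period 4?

1260

Call the bands 1 to 6, youngest first.
Period 1:
Births: 26000 × 0.225 = 5850
Band 2: 51000 × 0.985 = 50235
Band 3: 44000 × 0.972 = 42768
Band 4: 26000 × 0.959 = 24934
Band 5: 29500 × 0.982 = 28969
Band 6: 110000 × 0.975 + 71000 × 0.498 = 107250 + 35358 = 142608
Giving 5850 / 50235 / 42768 / 24934 / 28969 / 142608.
Period 2:
Births: 42768 × 0.225 = 9623
Band 2: 5850 × 0.985 = 5762
Band 3: 50235 × 0.972 = 48828
Band 4: 42768 × 0.959 = 41015
Band 5: 24934 × 0.982 = 24485
Band 6: 28969 × 0.975 + 142608 × 0.498 = 28245 + 71019 = 99264
Giving 9623 / 5762 / 48828 / 41015 / 24485 / 99264.
Period 3:
Births: 48828 × 0.225 = 10986
Band 2: 9623 × 0.985 = 9479
Band 3: 5762 × 0.972 = 5601
Band 4: 48828 × 0.959 = 46826
Band 5: 41015 × 0.982 = 40277
Band 6: 24485 × 0.975 + 99264 × 0.498 = 23873 + 49433 = 73306
Giving 10986 / 9479 / 5601 / 46826 / 40277 / 73306.
Period 4:
Births: 5601 × 0.225 = 1260
Band 2: 10986 × 0.985 = 10821
Band 3: 9479 × 0.972 = 9214
Band 4: 5601 × 0.959 = 5371
Band 5: 46826 × 0.982 = 45983
Band 6: 40277 × 0.975 + 73306 × 0.498 = 39270 + 36506 = 75776
Giving 1260 / 10821 / 9214 / 5371 / 45983 / 75776.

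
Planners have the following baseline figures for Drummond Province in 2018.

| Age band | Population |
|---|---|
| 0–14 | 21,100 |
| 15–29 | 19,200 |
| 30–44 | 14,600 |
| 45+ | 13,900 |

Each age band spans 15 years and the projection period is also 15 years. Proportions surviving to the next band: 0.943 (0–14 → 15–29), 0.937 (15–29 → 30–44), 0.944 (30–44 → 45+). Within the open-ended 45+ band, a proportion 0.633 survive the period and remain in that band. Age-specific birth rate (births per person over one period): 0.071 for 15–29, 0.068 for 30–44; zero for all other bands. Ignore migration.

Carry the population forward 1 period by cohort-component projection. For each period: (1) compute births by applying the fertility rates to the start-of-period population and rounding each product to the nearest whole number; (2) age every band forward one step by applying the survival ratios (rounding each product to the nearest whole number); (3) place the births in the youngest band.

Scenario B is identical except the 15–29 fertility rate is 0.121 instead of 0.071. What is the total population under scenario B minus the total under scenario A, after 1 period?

960

Let group 1 be 0–14 through group 4 = 45+.
Period 1.
Births: 19200 × 0.071 = 1363 ; 14600 × 0.068 = 993 → 2356
Group 2: 21100 × 0.943 = 19897
Group 3: 19200 × 0.937 = 17990
Group 4: 14600 × 0.944 + 13900 × 0.633 = 13782 + 8799 = 22581
End of period: [2356, 19897, 17990, 22581]
Scenario A total after 1 period: 62824
Scenario B projection —
Period 1.
Births: 19200 × 0.121 = 2323 ; 14600 × 0.068 = 993 → 3316
Group 2: 21100 × 0.943 = 19897
Group 3: 19200 × 0.937 = 17990
Group 4: 14600 × 0.944 + 13900 × 0.633 = 13782 + 8799 = 22581
End of period: [3316, 19897, 17990, 22581]
Scenario B total after 1 period: 63784
Difference B − A = 63784 − 62824 = 960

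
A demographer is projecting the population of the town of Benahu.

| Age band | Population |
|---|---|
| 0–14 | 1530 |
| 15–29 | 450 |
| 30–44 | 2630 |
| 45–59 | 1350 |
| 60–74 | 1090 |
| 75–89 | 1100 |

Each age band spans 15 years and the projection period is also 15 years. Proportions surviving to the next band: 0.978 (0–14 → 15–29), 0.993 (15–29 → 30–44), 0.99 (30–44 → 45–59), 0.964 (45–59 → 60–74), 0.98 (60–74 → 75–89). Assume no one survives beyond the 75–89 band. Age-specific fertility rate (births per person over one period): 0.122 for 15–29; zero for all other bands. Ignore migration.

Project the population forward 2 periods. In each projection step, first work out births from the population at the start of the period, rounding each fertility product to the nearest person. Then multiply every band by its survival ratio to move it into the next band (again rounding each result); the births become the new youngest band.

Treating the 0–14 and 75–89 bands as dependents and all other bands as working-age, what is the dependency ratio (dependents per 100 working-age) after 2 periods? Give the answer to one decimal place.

(Groups numbered youngest = 1 to oldest = 6.)
Period 1.
Births: 450 × 0.122 = 55
Group 2: 1530 × 0.978 = 1496
Group 3: 450 × 0.993 = 447
Group 4: 2630 × 0.99 = 2604
Group 5: 1350 × 0.964 = 1301
Group 6: 1090 × 0.98 = 1068
End of period: [55, 1496, 447, 2604, 1301, 1068]
Period 2.
Births: 1496 × 0.122 = 183
Group 2: 55 × 0.978 = 54
Group 3: 1496 × 0.993 = 1486
Group 4: 447 × 0.99 = 443
Group 5: 2604 × 0.964 = 2510
Group 6: 1301 × 0.98 = 1275
End of period: [183, 54, 1486, 443, 2510, 1275]
Dependents (band 0–14 + band 75–89) = 183 + 1275 = 1458; working-age = 4493; ratio = 1458/4493 × 100 = 32.5

32.5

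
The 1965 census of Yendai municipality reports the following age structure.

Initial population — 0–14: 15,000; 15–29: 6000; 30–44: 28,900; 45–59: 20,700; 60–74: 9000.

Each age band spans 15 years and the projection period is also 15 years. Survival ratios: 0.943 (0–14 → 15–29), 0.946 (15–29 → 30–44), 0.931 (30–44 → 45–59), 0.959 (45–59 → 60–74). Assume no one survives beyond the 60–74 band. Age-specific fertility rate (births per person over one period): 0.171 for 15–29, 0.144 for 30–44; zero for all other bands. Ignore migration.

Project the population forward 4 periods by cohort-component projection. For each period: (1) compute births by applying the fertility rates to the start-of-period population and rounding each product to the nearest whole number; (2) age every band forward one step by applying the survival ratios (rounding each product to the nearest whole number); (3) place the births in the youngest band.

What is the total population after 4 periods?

22937

— Period 1 —
Births: 6000 × 0.171 = 1026 ; 28900 × 0.144 = 4162 ⇒ total 5188
15–29: 15000 × 0.943 = 14145
30–44: 6000 × 0.946 = 5676
45–59: 28900 × 0.931 = 26906
60–74: 20700 × 0.959 = 19851
→ [5188, 14145, 5676, 26906, 19851]
— Period 2 —
Births: 14145 × 0.171 = 2419 ; 5676 × 0.144 = 817 ⇒ total 3236
15–29: 5188 × 0.943 = 4892
30–44: 14145 × 0.946 = 13381
45–59: 5676 × 0.931 = 5284
60–74: 26906 × 0.959 = 25803
→ [3236, 4892, 13381, 5284, 25803]
— Period 3 —
Births: 4892 × 0.171 = 837 ; 13381 × 0.144 = 1927 ⇒ total 2764
15–29: 3236 × 0.943 = 3052
30–44: 4892 × 0.946 = 4628
45–59: 13381 × 0.931 = 12458
60–74: 5284 × 0.959 = 5067
→ [2764, 3052, 4628, 12458, 5067]
— Period 4 —
Births: 3052 × 0.171 = 522 ; 4628 × 0.144 = 666 ⇒ total 1188
15–29: 2764 × 0.943 = 2606
30–44: 3052 × 0.946 = 2887
45–59: 4628 × 0.931 = 4309
60–74: 12458 × 0.959 = 11947
→ [1188, 2606, 2887, 4309, 11947]
Total after period 4: 1188 + 2606 + 2887 + 4309 + 11947 = 22937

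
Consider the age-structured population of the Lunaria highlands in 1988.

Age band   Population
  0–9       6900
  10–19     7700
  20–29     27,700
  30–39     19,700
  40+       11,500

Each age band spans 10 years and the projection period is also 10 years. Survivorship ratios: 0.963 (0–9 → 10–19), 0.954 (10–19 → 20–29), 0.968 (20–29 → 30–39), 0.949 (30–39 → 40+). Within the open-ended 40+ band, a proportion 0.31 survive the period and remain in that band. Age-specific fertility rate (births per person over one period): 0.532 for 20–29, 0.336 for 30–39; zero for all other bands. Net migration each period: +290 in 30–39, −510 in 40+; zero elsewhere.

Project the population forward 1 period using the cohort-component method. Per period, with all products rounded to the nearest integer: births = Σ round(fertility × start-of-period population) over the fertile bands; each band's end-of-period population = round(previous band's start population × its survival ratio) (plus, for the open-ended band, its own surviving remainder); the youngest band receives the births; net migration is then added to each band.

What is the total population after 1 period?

Period 1.
Births: 27700 * 0.532 = 14736, 19700 * 0.336 = 6619 → 21355
10–19: 6900 * 0.963 = 6645
20–29: 7700 * 0.954 = 7346
30–39: 27700 * 0.968 = 26814
40+: 19700 * 0.949 + 11500 * 0.31 = 18695 + 3565 = 22260
Net migration: 30–39 + 290 → 27104; 40+ − 510 → 21750
Giving 21355 / 6645 / 7346 / 27104 / 21750.
Total after period 1: 21355 + 6645 + 7346 + 27104 + 21750 = 84200

84200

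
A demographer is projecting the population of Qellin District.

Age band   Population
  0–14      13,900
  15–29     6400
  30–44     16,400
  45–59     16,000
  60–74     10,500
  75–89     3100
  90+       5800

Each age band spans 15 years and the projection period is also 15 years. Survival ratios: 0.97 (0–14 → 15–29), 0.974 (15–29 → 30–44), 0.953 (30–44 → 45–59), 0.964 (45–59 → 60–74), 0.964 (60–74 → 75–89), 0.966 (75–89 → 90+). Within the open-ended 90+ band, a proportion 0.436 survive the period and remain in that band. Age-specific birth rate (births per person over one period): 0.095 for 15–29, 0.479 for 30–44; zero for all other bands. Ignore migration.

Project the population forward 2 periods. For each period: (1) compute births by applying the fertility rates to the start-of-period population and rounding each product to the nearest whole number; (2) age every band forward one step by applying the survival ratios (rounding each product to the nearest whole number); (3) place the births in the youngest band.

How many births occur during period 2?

4267

(Groups numbered youngest = 1 to oldest = 7.)
Period 1.
Births: 6400 × 0.095 = 608  |  16400 × 0.479 = 7856 — total 8464
Group 2: 13900 × 0.97 = 13483
Group 3: 6400 × 0.974 = 6234
Group 4: 16400 × 0.953 = 15629
Group 5: 16000 × 0.964 = 15424
Group 6: 10500 × 0.964 = 10122
Group 7: 3100 × 0.966 + 5800 × 0.436 = 2995 + 2529 = 5524
→ [8464, 13483, 6234, 15629, 15424, 10122, 5524]
Period 2.
Births: 13483 × 0.095 = 1281  |  6234 × 0.479 = 2986 — total 4267
Group 2: 8464 × 0.97 = 8210
Group 3: 13483 × 0.974 = 13132
Group 4: 6234 × 0.953 = 5941
Group 5: 15629 × 0.964 = 15066
Group 6: 15424 × 0.964 = 14869
Group 7: 10122 × 0.966 + 5524 × 0.436 = 9778 + 2408 = 12186
→ [4267, 8210, 13132, 5941, 15066, 14869, 12186]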